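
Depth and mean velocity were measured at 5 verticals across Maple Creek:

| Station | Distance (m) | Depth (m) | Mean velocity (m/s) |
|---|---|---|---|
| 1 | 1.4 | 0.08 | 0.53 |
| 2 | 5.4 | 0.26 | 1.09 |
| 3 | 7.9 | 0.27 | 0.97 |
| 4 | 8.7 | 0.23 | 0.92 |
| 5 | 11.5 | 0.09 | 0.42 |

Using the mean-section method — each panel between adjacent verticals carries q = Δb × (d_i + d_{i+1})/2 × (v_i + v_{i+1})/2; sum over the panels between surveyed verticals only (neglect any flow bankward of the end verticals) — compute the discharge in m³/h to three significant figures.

6200 m³/h

Panel 1-2: Δb = 4 m, d̄ = (0.08+0.26)/2 = 0.17, v̄ = (0.53+1.09)/2 = 0.81 → q = 4×0.17×0.81 = 0.5508 m³/s
Panel 2-3: Δb = 2.5 m, d̄ = (0.26+0.27)/2 = 0.265, v̄ = (1.09+0.97)/2 = 1.03 → q = 2.5×0.265×1.03 = 0.6824 m³/s
Panel 3-4: Δb = 0.8 m, d̄ = (0.27+0.23)/2 = 0.25, v̄ = (0.97+0.92)/2 = 0.945 → q = 0.8×0.25×0.945 = 0.1890 m³/s
Panel 4-5: Δb = 2.8 m, d̄ = (0.23+0.09)/2 = 0.16, v̄ = (0.92+0.42)/2 = 0.67 → q = 2.8×0.16×0.67 = 0.3002 m³/s
Q = Σ q = 1.722 m³/s
= 1.722 × 3600 = 6200 m³/h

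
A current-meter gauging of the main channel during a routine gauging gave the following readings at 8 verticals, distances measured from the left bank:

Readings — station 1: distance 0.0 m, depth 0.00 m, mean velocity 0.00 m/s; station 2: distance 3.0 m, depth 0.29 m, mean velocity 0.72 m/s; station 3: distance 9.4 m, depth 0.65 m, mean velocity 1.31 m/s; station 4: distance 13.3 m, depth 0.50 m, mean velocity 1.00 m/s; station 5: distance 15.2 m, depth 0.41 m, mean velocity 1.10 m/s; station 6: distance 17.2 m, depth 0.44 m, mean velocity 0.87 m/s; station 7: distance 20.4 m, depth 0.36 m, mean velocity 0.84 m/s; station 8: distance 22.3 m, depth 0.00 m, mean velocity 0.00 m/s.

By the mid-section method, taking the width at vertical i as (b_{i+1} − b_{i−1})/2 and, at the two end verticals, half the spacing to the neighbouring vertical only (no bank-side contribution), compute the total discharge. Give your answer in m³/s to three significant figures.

9.46 m³/s

w_2 = (9.4 − 0.0)/2 = 4.7 m; q_2 = 0.72 × 0.29 × 4.7 = 0.9814 m³/s
w_3 = (13.3 − 3.0)/2 = 5.15 m; q_3 = 1.31 × 0.65 × 5.15 = 4.385 m³/s
w_4 = (15.2 − 9.4)/2 = 2.9 m; q_4 = 1.00 × 0.50 × 2.9 = 1.450 m³/s
w_5 = (17.2 − 13.3)/2 = 1.95 m; q_5 = 1.10 × 0.41 × 1.95 = 0.8795 m³/s
w_6 = (20.4 − 15.2)/2 = 2.6 m; q_6 = 0.87 × 0.44 × 2.6 = 0.9953 m³/s
w_7 = (22.3 − 17.2)/2 = 2.55 m; q_7 = 0.84 × 0.36 × 2.55 = 0.7711 m³/s
Stations 1, 8 contribute zero (depth or velocity is 0).
Q = Σ qᵢ = 9.462 m³/s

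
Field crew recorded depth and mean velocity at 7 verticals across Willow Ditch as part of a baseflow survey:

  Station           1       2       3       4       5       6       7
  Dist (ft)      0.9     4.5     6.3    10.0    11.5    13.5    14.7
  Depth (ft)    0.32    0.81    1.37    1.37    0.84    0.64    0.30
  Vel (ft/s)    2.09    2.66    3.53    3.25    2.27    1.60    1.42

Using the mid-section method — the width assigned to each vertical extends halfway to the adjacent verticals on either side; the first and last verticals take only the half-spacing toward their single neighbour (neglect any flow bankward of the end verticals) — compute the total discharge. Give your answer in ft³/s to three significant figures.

w_1 = (4.5 − 0.9)/2 = 1.8 ft; q_1 = 2.09 × 0.32 × 1.8 = 1.204 ft³/s
w_2 = (6.3 − 0.9)/2 = 2.7 ft; q_2 = 2.66 × 0.81 × 2.7 = 5.817 ft³/s
w_3 = (10.0 − 4.5)/2 = 2.75 ft; q_3 = 3.53 × 1.37 × 2.75 = 13.30 ft³/s
w_4 = (11.5 − 6.3)/2 = 2.6 ft; q_4 = 3.25 × 1.37 × 2.6 = 11.58 ft³/s
w_5 = (13.5 − 10.0)/2 = 1.75 ft; q_5 = 2.27 × 0.84 × 1.75 = 3.337 ft³/s
w_6 = (14.7 − 11.5)/2 = 1.6 ft; q_6 = 1.60 × 0.64 × 1.6 = 1.638 ft³/s
w_7 = (14.7 − 13.5)/2 = 0.6 ft; q_7 = 1.42 × 0.30 × 0.6 = 0.2556 ft³/s
Q = Σ qᵢ = 37.13 ft³/s

37.1 ft³/s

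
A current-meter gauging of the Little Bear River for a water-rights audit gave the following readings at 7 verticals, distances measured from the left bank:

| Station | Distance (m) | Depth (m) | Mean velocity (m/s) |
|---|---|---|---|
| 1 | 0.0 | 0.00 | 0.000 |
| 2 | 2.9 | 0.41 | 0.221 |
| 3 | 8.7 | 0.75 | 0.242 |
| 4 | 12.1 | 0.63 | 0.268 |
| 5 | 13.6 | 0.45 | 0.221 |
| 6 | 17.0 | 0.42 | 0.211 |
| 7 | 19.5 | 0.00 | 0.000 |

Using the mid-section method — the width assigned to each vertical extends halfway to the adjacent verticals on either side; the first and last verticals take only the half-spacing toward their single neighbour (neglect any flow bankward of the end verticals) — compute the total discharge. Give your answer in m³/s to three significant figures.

2.15 m³/s

w_2 = (8.7 − 0.0)/2 = 4.35 m; q_2 = 0.221 × 0.41 × 4.35 = 0.3942 m³/s
w_3 = (12.1 − 2.9)/2 = 4.6 m; q_3 = 0.242 × 0.75 × 4.6 = 0.8349 m³/s
w_4 = (13.6 − 8.7)/2 = 2.45 m; q_4 = 0.268 × 0.63 × 2.45 = 0.4137 m³/s
w_5 = (17.0 − 12.1)/2 = 2.45 m; q_5 = 0.221 × 0.45 × 2.45 = 0.2437 m³/s
w_6 = (19.5 − 13.6)/2 = 2.95 m; q_6 = 0.211 × 0.42 × 2.95 = 0.2614 m³/s
Stations 1, 7 contribute zero (depth or velocity is 0).
Q = Σ qᵢ = 2.148 m³/s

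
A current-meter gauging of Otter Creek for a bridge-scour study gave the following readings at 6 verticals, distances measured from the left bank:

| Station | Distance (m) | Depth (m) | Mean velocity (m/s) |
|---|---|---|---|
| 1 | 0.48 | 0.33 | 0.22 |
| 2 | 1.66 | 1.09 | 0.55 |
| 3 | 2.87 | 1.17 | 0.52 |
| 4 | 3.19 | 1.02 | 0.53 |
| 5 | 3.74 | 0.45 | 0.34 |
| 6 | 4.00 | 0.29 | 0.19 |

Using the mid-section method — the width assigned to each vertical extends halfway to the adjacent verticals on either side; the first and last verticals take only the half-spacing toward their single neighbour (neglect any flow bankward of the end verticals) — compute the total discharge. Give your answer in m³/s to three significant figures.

w_1 = (1.66 − 0.48)/2 = 0.59 m; q_1 = 0.22 × 0.33 × 0.59 = 0.04283 m³/s
w_2 = (2.87 − 0.48)/2 = 1.195 m; q_2 = 0.55 × 1.09 × 1.195 = 0.7164 m³/s
w_3 = (3.19 − 1.66)/2 = 0.765 m; q_3 = 0.52 × 1.17 × 0.765 = 0.4654 m³/s
w_4 = (3.74 − 2.87)/2 = 0.435 m; q_4 = 0.53 × 1.02 × 0.435 = 0.2352 m³/s
w_5 = (4.00 − 3.19)/2 = 0.405 m; q_5 = 0.34 × 0.45 × 0.405 = 0.06197 m³/s
w_6 = (4.00 − 3.74)/2 = 0.13 m; q_6 = 0.19 × 0.29 × 0.13 = 0.007163 m³/s
Q = Σ qᵢ = 1.529 m³/s

1.53 m³/s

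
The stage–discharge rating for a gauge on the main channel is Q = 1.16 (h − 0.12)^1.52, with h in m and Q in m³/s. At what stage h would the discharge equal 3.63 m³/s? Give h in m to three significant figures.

h − h₀ = (Q/C)^(1/b) = (3.63/1.16)^(1/1.52) = 2.118 m
h = 0.12 + 2.118 = 2.238 m

2.24 m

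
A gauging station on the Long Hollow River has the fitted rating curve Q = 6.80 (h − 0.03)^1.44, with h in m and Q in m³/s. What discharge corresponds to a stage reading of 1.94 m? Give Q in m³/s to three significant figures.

Q = 6.80 × (1.94 − 0.03)^1.44 = 6.80 × 1.91^1.44 = 17.27 m³/s

17.3 m³/s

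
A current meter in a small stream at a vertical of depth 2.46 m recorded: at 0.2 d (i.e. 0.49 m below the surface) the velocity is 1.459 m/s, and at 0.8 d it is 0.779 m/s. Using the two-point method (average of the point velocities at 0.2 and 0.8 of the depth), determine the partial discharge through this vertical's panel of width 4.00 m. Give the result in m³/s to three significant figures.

v̄ = (1.459 + 0.779) / 2 = 1.119 m/s
q = v̄ × d × w = 1.119 × 2.46 × 4.00 = 11.01 m³/s

11.0 m³/s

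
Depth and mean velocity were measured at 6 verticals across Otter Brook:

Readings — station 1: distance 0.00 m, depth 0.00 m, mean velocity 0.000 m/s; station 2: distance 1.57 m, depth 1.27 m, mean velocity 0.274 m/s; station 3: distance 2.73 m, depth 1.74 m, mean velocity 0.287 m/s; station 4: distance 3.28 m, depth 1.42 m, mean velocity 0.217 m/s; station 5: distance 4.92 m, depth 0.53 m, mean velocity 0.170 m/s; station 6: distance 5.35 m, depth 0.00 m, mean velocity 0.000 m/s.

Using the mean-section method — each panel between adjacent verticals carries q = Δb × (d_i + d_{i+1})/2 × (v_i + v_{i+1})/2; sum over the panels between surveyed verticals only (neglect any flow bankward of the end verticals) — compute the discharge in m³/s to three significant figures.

1.16 m³/s

Panel 1-2: Δb = 1.57 m, d̄ = (0.00+1.27)/2 = 0.635, v̄ = (0.000+0.274)/2 = 0.137 → q = 1.57×0.635×0.137 = 0.1366 m³/s
Panel 2-3: Δb = 1.16 m, d̄ = (1.27+1.74)/2 = 1.505, v̄ = (0.274+0.287)/2 = 0.2805 → q = 1.16×1.505×0.2805 = 0.4897 m³/s
Panel 3-4: Δb = 0.55 m, d̄ = (1.74+1.42)/2 = 1.58, v̄ = (0.287+0.217)/2 = 0.252 → q = 0.55×1.58×0.252 = 0.2190 m³/s
Panel 4-5: Δb = 1.64 m, d̄ = (1.42+0.53)/2 = 0.975, v̄ = (0.217+0.170)/2 = 0.1935 → q = 1.64×0.975×0.1935 = 0.3094 m³/s
Panel 5-6: Δb = 0.43 m, d̄ = (0.53+0.00)/2 = 0.265, v̄ = (0.170+0.000)/2 = 0.085 → q = 0.43×0.265×0.085 = 0.009686 m³/s
Q = Σ q = 1.164 m³/s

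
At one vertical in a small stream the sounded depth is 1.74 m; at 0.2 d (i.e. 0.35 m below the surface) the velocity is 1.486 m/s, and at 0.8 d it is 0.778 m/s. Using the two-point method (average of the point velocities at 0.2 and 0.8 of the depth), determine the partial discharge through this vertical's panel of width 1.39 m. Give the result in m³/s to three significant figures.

v̄ = (1.486 + 0.778) / 2 = 1.132 m/s
q = v̄ × d × w = 1.132 × 1.74 × 1.39 = 2.738 m³/s

2.74 m³/s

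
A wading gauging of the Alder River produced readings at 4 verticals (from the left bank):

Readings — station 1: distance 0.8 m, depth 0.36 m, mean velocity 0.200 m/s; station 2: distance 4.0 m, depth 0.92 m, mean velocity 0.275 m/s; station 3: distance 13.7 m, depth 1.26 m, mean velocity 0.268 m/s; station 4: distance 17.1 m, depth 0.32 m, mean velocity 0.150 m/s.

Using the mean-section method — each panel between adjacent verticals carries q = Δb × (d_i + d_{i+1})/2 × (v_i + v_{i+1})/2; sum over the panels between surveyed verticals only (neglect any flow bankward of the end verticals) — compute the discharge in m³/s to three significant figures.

Panel 1-2: Δb = 3.2 m, d̄ = (0.36+0.92)/2 = 0.64, v̄ = (0.200+0.275)/2 = 0.2375 → q = 3.2×0.64×0.2375 = 0.4864 m³/s
Panel 2-3: Δb = 9.7 m, d̄ = (0.92+1.26)/2 = 1.09, v̄ = (0.275+0.268)/2 = 0.2715 → q = 9.7×1.09×0.2715 = 2.871 m³/s
Panel 3-4: Δb = 3.4 m, d̄ = (1.26+0.32)/2 = 0.79, v̄ = (0.268+0.150)/2 = 0.209 → q = 3.4×0.79×0.209 = 0.5614 m³/s
Q = Σ q = 3.918 m³/s

3.92 m³/s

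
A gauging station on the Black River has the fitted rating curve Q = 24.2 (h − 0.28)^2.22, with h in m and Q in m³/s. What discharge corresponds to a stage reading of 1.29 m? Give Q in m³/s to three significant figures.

Q = 24.2 × (1.29 − 0.28)^2.22 = 24.2 × 1.01^2.22 = 24.74 m³/s

24.7 m³/s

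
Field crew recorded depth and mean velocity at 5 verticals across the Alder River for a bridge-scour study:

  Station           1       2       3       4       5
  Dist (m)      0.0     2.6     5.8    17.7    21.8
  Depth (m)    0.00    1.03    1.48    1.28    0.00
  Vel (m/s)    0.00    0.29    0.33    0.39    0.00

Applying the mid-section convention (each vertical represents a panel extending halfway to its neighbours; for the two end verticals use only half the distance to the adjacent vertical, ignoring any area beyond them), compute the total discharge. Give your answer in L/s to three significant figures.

w_2 = (5.8 − 0.0)/2 = 2.9 m; q_2 = 0.29 × 1.03 × 2.9 = 0.8662 m³/s
w_3 = (17.7 − 2.6)/2 = 7.55 m; q_3 = 0.33 × 1.48 × 7.55 = 3.687 m³/s
w_4 = (21.8 − 5.8)/2 = 8 m; q_4 = 0.39 × 1.28 × 8 = 3.994 m³/s
Stations 1, 5 contribute zero (depth or velocity is 0).
Q = Σ qᵢ = 8.547 m³/s
= 8.547 × 1000 = 8547 L/s

8550 L/s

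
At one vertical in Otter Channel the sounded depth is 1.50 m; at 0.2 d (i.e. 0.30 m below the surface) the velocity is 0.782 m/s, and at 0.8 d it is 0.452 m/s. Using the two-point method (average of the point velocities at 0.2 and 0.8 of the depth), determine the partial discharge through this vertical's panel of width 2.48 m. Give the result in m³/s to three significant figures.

v̄ = (0.782 + 0.452) / 2 = 0.6170 m/s
q = v̄ × d × w = 0.6170 × 1.50 × 2.48 = 2.295 m³/s

2.30 m³/s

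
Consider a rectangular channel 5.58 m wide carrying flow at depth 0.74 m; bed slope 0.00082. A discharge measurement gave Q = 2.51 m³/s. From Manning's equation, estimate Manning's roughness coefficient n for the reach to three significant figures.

A = b·y = 5.58 × 0.74 = 4.129 m²
P = b + 2y = 5.58 + 2×0.74 = 7.060 m
R = A/P = 4.129/7.060 = 0.5849 m
n = (1/Q)·A·R^(2/3)·S^(1/2) = (1/2.51) × 4.129 × 0.6994 × 0.02864 = 0.03295

0.0329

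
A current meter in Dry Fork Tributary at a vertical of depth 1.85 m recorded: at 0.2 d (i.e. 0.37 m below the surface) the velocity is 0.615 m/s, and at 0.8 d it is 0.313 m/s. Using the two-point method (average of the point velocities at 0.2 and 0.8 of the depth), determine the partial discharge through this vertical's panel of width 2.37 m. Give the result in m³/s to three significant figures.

v̄ = (0.615 + 0.313) / 2 = 0.4640 m/s
q = v̄ × d × w = 0.4640 × 1.85 × 2.37 = 2.034 m³/s

2.03 m³/s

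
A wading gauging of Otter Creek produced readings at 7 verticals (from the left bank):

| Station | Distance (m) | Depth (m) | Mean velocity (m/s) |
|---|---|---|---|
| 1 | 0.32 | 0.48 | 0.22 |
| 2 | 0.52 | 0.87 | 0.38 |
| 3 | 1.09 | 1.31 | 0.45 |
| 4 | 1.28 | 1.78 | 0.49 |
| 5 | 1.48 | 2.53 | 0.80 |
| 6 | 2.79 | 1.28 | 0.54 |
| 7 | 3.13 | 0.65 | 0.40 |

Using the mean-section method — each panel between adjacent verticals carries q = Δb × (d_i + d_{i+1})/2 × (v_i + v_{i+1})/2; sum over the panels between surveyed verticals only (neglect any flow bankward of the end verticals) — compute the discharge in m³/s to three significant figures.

Panel 1-2: Δb = 0.2 m, d̄ = (0.48+0.87)/2 = 0.675, v̄ = (0.22+0.38)/2 = 0.3 → q = 0.2×0.675×0.3 = 0.04050 m³/s
Panel 2-3: Δb = 0.57 m, d̄ = (0.87+1.31)/2 = 1.09, v̄ = (0.38+0.45)/2 = 0.415 → q = 0.57×1.09×0.415 = 0.2578 m³/s
Panel 3-4: Δb = 0.19 m, d̄ = (1.31+1.78)/2 = 1.545, v̄ = (0.45+0.49)/2 = 0.47 → q = 0.19×1.545×0.47 = 0.1380 m³/s
Panel 4-5: Δb = 0.2 m, d̄ = (1.78+2.53)/2 = 2.155, v̄ = (0.49+0.80)/2 = 0.645 → q = 0.2×2.155×0.645 = 0.2780 m³/s
Panel 5-6: Δb = 1.31 m, d̄ = (2.53+1.28)/2 = 1.905, v̄ = (0.80+0.54)/2 = 0.67 → q = 1.31×1.905×0.67 = 1.672 m³/s
Panel 6-7: Δb = 0.34 m, d̄ = (1.28+0.65)/2 = 0.965, v̄ = (0.54+0.40)/2 = 0.47 → q = 0.34×0.965×0.47 = 0.1542 m³/s
Q = Σ q = 2.541 m³/s

2.54 m³/s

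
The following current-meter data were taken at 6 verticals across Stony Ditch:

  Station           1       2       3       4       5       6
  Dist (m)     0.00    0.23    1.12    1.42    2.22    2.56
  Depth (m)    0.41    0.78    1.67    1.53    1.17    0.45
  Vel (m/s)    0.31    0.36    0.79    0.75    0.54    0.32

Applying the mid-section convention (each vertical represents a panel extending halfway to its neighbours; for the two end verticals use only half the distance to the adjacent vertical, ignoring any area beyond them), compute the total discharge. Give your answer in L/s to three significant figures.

w_1 = (0.23 − 0.00)/2 = 0.115 m; q_1 = 0.31 × 0.41 × 0.115 = 0.01462 m³/s
w_2 = (1.12 − 0.00)/2 = 0.56 m; q_2 = 0.36 × 0.78 × 0.56 = 0.1572 m³/s
w_3 = (1.42 − 0.23)/2 = 0.595 m; q_3 = 0.79 × 1.67 × 0.595 = 0.7850 m³/s
w_4 = (2.22 − 1.12)/2 = 0.55 m; q_4 = 0.75 × 1.53 × 0.55 = 0.6311 m³/s
w_5 = (2.56 − 1.42)/2 = 0.57 m; q_5 = 0.54 × 1.17 × 0.57 = 0.3601 m³/s
w_6 = (2.56 − 2.22)/2 = 0.17 m; q_6 = 0.32 × 0.45 × 0.17 = 0.02448 m³/s
Q = Σ qᵢ = 1.973 m³/s
= 1.973 × 1000 = 1973 L/s

1970 L/s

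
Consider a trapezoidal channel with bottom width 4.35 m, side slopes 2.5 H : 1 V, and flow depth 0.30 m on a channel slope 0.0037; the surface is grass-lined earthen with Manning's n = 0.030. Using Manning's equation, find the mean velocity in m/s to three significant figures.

A = (b + z·y)·y = (4.35 + 2.5×0.30)×0.30 = 1.530 m²
P = b + 2y√(1+z²) = 4.35 + 2×0.30×√(1+2.5²) = 5.966 m
R = A/P = 1.530/5.966 = 0.2565 m
Q = (1/n)·A·R^(2/3)·S^(1/2) = (1/0.030) × 1.530 × 0.2565^(2/3) × 0.0037^(1/2) = 1.252 m³/s
V = Q/A = 1.252/1.530 = 0.8185 m/s

0.818 m/s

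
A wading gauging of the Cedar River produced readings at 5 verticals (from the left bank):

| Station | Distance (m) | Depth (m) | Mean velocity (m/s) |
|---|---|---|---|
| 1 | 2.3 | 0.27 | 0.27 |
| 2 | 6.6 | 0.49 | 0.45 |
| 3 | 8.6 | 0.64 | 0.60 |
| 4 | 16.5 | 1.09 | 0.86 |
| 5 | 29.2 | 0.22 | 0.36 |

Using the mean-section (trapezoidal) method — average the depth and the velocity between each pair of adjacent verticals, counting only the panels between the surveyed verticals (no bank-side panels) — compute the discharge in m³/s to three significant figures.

Panel 1-2: Δb = 4.3 m, d̄ = (0.27+0.49)/2 = 0.38, v̄ = (0.27+0.45)/2 = 0.36 → q = 4.3×0.38×0.36 = 0.5882 m³/s
Panel 2-3: Δb = 2 m, d̄ = (0.49+0.64)/2 = 0.565, v̄ = (0.45+0.60)/2 = 0.525 → q = 2×0.565×0.525 = 0.5933 m³/s
Panel 3-4: Δb = 7.9 m, d̄ = (0.64+1.09)/2 = 0.865, v̄ = (0.60+0.86)/2 = 0.73 → q = 7.9×0.865×0.73 = 4.988 m³/s
Panel 4-5: Δb = 12.7 m, d̄ = (1.09+0.22)/2 = 0.655, v̄ = (0.86+0.36)/2 = 0.61 → q = 12.7×0.655×0.61 = 5.074 m³/s
Q = Σ q = 11.24 m³/s

11.2 m³/s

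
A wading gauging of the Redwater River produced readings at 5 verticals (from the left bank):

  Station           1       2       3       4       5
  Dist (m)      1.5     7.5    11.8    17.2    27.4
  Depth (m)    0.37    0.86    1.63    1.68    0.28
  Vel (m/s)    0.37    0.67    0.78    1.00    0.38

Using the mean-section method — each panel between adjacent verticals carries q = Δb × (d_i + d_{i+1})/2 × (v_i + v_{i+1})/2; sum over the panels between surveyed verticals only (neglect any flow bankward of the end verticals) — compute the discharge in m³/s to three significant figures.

20.7 m³/s

Panel 1-2: Δb = 6 m, d̄ = (0.37+0.86)/2 = 0.615, v̄ = (0.37+0.67)/2 = 0.52 → q = 6×0.615×0.52 = 1.919 m³/s
Panel 2-3: Δb = 4.3 m, d̄ = (0.86+1.63)/2 = 1.245, v̄ = (0.67+0.78)/2 = 0.725 → q = 4.3×1.245×0.725 = 3.881 m³/s
Panel 3-4: Δb = 5.4 m, d̄ = (1.63+1.68)/2 = 1.655, v̄ = (0.78+1.00)/2 = 0.89 → q = 5.4×1.655×0.89 = 7.954 m³/s
Panel 4-5: Δb = 10.2 m, d̄ = (1.68+0.28)/2 = 0.98, v̄ = (1.00+0.38)/2 = 0.69 → q = 10.2×0.98×0.69 = 6.897 m³/s
Q = Σ q = 20.65 m³/s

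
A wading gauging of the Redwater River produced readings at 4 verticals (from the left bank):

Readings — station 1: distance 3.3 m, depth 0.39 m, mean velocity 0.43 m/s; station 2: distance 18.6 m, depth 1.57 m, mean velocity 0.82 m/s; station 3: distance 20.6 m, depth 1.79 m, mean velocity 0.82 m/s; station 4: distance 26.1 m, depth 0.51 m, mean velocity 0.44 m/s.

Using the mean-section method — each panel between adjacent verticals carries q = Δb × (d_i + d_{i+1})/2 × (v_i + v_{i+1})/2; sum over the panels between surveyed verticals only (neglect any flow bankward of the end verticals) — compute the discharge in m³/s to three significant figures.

16.1 m³/s

Panel 1-2: Δb = 15.3 m, d̄ = (0.39+1.57)/2 = 0.98, v̄ = (0.43+0.82)/2 = 0.625 → q = 15.3×0.98×0.625 = 9.371 m³/s
Panel 2-3: Δb = 2 m, d̄ = (1.57+1.79)/2 = 1.68, v̄ = (0.82+0.82)/2 = 0.82 → q = 2×1.68×0.82 = 2.755 m³/s
Panel 3-4: Δb = 5.5 m, d̄ = (1.79+0.51)/2 = 1.15, v̄ = (0.82+0.44)/2 = 0.63 → q = 5.5×1.15×0.63 = 3.985 m³/s
Q = Σ q = 16.11 m³/s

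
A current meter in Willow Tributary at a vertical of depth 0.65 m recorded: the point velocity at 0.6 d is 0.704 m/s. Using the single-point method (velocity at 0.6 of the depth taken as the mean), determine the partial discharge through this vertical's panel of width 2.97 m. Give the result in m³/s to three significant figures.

1.36 m³/s

v̄ = v₀.₆ = 0.704 m/s
q = v̄ × d × w = 0.7040 × 0.65 × 2.97 = 1.359 m³/s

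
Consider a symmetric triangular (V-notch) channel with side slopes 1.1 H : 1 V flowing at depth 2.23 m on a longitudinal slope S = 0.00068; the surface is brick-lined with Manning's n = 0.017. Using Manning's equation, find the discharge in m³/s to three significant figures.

A = z·y² = 1.1×2.23² = 5.470 m²
P = 2y√(1+z²) = 2×2.23×√(1+1.1²) = 6.630 m
R = A/P = 5.470/6.630 = 0.8250 m
Q = (1/n)·A·R^(2/3)·S^(1/2) = (1/0.017) × 5.470 × 0.8250^(2/3) × 0.00068^(1/2) = 7.381 m³/s

7.38 m³/s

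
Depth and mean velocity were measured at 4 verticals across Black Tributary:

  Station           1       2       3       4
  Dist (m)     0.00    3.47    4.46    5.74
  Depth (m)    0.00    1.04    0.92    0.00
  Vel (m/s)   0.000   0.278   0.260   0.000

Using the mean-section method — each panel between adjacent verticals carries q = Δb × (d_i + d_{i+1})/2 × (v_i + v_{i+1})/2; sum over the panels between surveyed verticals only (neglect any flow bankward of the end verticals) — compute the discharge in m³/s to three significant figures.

Panel 1-2: Δb = 3.47 m, d̄ = (0.00+1.04)/2 = 0.52, v̄ = (0.000+0.278)/2 = 0.139 → q = 3.47×0.52×0.139 = 0.2508 m³/s
Panel 2-3: Δb = 0.99 m, d̄ = (1.04+0.92)/2 = 0.98, v̄ = (0.278+0.260)/2 = 0.269 → q = 0.99×0.98×0.269 = 0.2610 m³/s
Panel 3-4: Δb = 1.28 m, d̄ = (0.92+0.00)/2 = 0.46, v̄ = (0.260+0.000)/2 = 0.13 → q = 1.28×0.46×0.13 = 0.07654 m³/s
Q = Σ q = 0.5883 m³/s

0.588 m³/s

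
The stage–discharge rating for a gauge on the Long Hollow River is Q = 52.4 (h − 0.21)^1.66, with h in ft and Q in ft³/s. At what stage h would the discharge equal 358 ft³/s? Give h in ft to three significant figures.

h − h₀ = (Q/C)^(1/b) = (358/52.4)^(1/1.66) = 3.182 ft
h = 0.21 + 3.182 = 3.392 ft

3.39 ft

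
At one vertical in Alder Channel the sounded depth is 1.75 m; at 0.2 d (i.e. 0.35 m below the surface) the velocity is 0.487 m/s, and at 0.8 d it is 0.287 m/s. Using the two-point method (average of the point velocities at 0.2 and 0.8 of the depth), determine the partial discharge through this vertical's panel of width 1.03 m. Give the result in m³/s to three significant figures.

0.698 m³/s

v̄ = (0.487 + 0.287) / 2 = 0.3870 m/s
q = v̄ × d × w = 0.3870 × 1.75 × 1.03 = 0.6976 m³/s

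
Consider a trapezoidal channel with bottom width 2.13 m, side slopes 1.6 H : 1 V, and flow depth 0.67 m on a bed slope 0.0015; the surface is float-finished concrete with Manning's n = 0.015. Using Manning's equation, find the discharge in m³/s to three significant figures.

A = (b + z·y)·y = (2.13 + 1.6×0.67)×0.67 = 2.145 m²
P = b + 2y√(1+z²) = 2.13 + 2×0.67×√(1+1.6²) = 4.658 m
R = A/P = 2.145/4.658 = 0.4605 m
Q = (1/n)·A·R^(2/3)·S^(1/2) = (1/0.015) × 2.145 × 0.4605^(2/3) × 0.0015^(1/2) = 3.303 m³/s

3.30 m³/s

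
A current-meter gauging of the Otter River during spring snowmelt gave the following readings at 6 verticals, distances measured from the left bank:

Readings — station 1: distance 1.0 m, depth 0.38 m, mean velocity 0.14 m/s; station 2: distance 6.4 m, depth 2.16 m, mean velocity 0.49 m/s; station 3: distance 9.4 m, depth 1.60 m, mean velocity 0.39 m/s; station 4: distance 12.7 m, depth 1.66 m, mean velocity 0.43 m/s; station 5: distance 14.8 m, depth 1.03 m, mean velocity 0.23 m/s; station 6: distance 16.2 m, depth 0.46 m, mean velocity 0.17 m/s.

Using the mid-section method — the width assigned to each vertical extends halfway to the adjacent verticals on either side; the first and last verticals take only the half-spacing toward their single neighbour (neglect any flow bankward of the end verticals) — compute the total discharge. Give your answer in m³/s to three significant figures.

8.95 m³/s

w_1 = (6.4 − 1.0)/2 = 2.7 m; q_1 = 0.14 × 0.38 × 2.7 = 0.1436 m³/s
w_2 = (9.4 − 1.0)/2 = 4.2 m; q_2 = 0.49 × 2.16 × 4.2 = 4.445 m³/s
w_3 = (12.7 − 6.4)/2 = 3.15 m; q_3 = 0.39 × 1.60 × 3.15 = 1.966 m³/s
w_4 = (14.8 − 9.4)/2 = 2.7 m; q_4 = 0.43 × 1.66 × 2.7 = 1.927 m³/s
w_5 = (16.2 − 12.7)/2 = 1.75 m; q_5 = 0.23 × 1.03 × 1.75 = 0.4146 m³/s
w_6 = (16.2 − 14.8)/2 = 0.7 m; q_6 = 0.17 × 0.46 × 0.7 = 0.05474 m³/s
Q = Σ qᵢ = 8.951 m³/s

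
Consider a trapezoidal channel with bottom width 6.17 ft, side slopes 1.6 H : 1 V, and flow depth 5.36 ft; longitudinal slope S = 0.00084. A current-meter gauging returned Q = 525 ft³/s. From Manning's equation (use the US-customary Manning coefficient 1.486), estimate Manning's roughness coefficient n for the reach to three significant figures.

0.0135

A = (b + z·y)·y = (6.17 + 1.6×5.36)×5.36 = 79.04 ft²
P = b + 2y√(1+z²) = 6.17 + 2×5.36×√(1+1.6²) = 26.40 ft
R = A/P = 79.04/26.40 = 2.994 ft
n = (1.486/Q)·A·R^(2/3)·S^(1/2) = (1.486/525) × 79.04 × 2.077 × 0.02898 = 0.01347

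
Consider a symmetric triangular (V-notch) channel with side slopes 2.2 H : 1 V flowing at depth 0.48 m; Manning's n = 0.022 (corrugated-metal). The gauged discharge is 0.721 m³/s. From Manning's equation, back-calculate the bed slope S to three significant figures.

A = z·y² = 2.2×0.48² = 0.5069 m²
P = 2y√(1+z²) = 2×0.48×√(1+2.2²) = 2.320 m
R = A/P = 0.5069/2.320 = 0.2185 m
S = (Q·n / (1·A·R^(2/3)))² = (0.721×0.022 / (1×0.5069×0.3628))² = 0.007442

0.00744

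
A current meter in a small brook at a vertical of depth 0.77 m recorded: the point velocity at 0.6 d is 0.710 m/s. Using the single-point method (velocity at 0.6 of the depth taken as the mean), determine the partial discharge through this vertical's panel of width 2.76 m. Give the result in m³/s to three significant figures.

v̄ = v₀.₆ = 0.710 m/s
q = v̄ × d × w = 0.7100 × 0.77 × 2.76 = 1.509 m³/s

1.51 m³/s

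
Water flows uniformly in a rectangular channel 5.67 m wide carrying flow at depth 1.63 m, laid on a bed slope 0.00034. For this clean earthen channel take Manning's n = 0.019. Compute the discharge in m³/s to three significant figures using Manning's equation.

9.18 m³/s

A = b·y = 5.67 × 1.63 = 9.242 m²
P = b + 2y = 5.67 + 2×1.63 = 8.930 m
R = A/P = 9.242/8.930 = 1.035 m
Q = (1/n)·A·R^(2/3)·S^(1/2) = (1/0.019) × 9.242 × 1.035^(2/3) × 0.00034^(1/2) = 9.177 m³/s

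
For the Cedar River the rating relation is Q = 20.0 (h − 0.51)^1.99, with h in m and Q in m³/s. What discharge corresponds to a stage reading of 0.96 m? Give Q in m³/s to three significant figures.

4.08 m³/s

Q = 20.0 × (0.96 − 0.51)^1.99 = 20.0 × 0.45^1.99 = 4.082 m³/s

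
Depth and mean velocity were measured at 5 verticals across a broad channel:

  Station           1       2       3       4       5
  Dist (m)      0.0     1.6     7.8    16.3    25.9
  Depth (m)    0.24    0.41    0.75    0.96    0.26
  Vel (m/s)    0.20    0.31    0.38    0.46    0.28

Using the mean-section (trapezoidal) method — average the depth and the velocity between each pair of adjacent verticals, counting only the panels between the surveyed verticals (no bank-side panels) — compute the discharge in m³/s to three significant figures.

Panel 1-2: Δb = 1.6 m, d̄ = (0.24+0.41)/2 = 0.325, v̄ = (0.20+0.31)/2 = 0.255 → q = 1.6×0.325×0.255 = 0.1326 m³/s
Panel 2-3: Δb = 6.2 m, d̄ = (0.41+0.75)/2 = 0.58, v̄ = (0.31+0.38)/2 = 0.345 → q = 6.2×0.58×0.345 = 1.241 m³/s
Panel 3-4: Δb = 8.5 m, d̄ = (0.75+0.96)/2 = 0.855, v̄ = (0.38+0.46)/2 = 0.42 → q = 8.5×0.855×0.42 = 3.052 m³/s
Panel 4-5: Δb = 9.6 m, d̄ = (0.96+0.26)/2 = 0.61, v̄ = (0.46+0.28)/2 = 0.37 → q = 9.6×0.61×0.37 = 2.167 m³/s
Q = Σ q = 6.592 m³/s

6.59 m³/s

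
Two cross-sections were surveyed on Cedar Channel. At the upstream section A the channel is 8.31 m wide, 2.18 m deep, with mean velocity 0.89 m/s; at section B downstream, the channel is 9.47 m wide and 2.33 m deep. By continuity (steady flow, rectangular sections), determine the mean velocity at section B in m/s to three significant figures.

Q = A₁V₁ = (8.31×2.18) × 0.89 = 16.12 m³/s
A₂ = 9.47 × 2.33 = 22.07 m²
V₂ = Q/A₂ = 16.12/22.07 = 0.7307 m/s

0.731 m/s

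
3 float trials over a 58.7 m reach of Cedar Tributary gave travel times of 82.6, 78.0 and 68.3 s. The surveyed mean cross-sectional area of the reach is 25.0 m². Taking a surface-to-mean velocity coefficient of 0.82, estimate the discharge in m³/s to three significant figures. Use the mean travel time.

t̄ = (82.6 + 78.0 + 68.3) / 3 = 76.3 s
v_surface = L / t̄ = 58.7 / 76.3 = 0.7693 m/s
v_mean = 0.82 × 0.7693 = 0.6309 m/s
Q = A × v_mean = 25.0 × 0.6309 = 15.77 m³/s

15.8 m³/s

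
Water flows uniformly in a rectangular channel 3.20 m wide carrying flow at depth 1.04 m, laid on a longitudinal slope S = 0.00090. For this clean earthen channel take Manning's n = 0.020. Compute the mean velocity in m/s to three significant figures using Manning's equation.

A = b·y = 3.20 × 1.04 = 3.328 m²
P = b + 2y = 3.20 + 2×1.04 = 5.280 m
R = A/P = 3.328/5.280 = 0.6303 m
Q = (1/n)·A·R^(2/3)·S^(1/2) = (1/0.020) × 3.328 × 0.6303^(2/3) × 0.00090^(1/2) = 3.670 m³/s
V = Q/A = 3.670/3.328 = 1.103 m/s

1.10 m/s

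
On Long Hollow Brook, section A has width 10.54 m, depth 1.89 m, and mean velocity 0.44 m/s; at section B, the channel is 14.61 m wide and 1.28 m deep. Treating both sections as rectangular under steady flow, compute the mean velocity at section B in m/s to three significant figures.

Q = A₁V₁ = (10.54×1.89) × 0.44 = 8.765 m³/s
A₂ = 14.61 × 1.28 = 18.70 m²
V₂ = Q/A₂ = 8.765/18.70 = 0.4687 m/s

0.469 m/s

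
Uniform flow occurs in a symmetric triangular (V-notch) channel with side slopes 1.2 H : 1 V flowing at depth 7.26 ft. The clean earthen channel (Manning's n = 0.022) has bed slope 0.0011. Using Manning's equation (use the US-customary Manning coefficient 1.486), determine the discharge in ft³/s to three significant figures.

A = z·y² = 1.2×7.26² = 63.25 ft²
P = 2y√(1+z²) = 2×7.26×√(1+1.2²) = 22.68 ft
R = A/P = 63.25/22.68 = 2.789 ft
Q = (1.486/n)·A·R^(2/3)·S^(1/2) = (1.486/0.022) × 63.25 × 2.789^(2/3) × 0.0011^(1/2) = 280.7 ft³/s

281 ft³/s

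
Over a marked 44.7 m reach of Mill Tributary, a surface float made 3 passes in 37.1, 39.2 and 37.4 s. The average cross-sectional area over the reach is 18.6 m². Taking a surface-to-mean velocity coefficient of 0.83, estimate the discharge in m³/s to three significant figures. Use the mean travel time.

18.2 m³/s

t̄ = (37.1 + 39.2 + 37.4) / 3 = 37.9 s
v_surface = L / t̄ = 44.7 / 37.9 = 1.179 m/s
v_mean = 0.83 × 1.179 = 0.9789 m/s
Q = A × v_mean = 18.6 × 0.9789 = 18.21 m³/s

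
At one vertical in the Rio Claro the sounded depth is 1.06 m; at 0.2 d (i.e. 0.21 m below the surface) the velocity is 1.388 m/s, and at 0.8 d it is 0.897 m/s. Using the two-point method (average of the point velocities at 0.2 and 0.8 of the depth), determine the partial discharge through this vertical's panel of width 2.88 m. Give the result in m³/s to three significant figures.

v̄ = (1.388 + 0.897) / 2 = 1.143 m/s
q = v̄ × d × w = 1.143 × 1.06 × 2.88 = 3.488 m³/s

3.49 m³/s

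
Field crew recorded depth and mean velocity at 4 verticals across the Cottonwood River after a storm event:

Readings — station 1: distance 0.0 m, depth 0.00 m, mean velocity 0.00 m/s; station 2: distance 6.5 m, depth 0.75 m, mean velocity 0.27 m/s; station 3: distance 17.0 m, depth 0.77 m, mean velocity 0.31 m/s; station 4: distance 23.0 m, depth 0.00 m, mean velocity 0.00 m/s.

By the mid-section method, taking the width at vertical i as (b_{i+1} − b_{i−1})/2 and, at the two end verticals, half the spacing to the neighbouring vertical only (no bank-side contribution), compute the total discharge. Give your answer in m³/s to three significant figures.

w_2 = (17.0 − 0.0)/2 = 8.5 m; q_2 = 0.27 × 0.75 × 8.5 = 1.721 m³/s
w_3 = (23.0 − 6.5)/2 = 8.25 m; q_3 = 0.31 × 0.77 × 8.25 = 1.969 m³/s
Stations 1, 4 contribute zero (depth or velocity is 0).
Q = Σ qᵢ = 3.691 m³/s

3.69 m³/s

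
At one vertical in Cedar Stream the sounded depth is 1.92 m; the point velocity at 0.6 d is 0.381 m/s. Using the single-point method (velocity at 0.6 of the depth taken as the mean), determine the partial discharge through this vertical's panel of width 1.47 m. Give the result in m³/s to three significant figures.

v̄ = v₀.₆ = 0.381 m/s
q = v̄ × d × w = 0.3810 × 1.92 × 1.47 = 1.075 m³/s

1.08 m³/s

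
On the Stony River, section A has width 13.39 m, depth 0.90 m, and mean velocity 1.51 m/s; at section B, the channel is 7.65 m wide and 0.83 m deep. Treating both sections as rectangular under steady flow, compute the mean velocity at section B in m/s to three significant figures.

2.87 m/s

Q = A₁V₁ = (13.39×0.90) × 1.51 = 18.20 m³/s
A₂ = 7.65 × 0.83 = 6.350 m²
V₂ = Q/A₂ = 18.20/6.350 = 2.866 m/s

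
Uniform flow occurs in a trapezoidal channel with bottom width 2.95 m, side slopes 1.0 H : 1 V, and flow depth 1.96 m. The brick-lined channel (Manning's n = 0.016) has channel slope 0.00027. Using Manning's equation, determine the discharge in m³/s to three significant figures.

A = (b + z·y)·y = (2.95 + 1.0×1.96)×1.96 = 9.624 m²
P = b + 2y√(1+z²) = 2.95 + 2×1.96×√(1+1.0²) = 8.494 m
R = A/P = 9.624/8.494 = 1.133 m
Q = (1/n)·A·R^(2/3)·S^(1/2) = (1/0.016) × 9.624 × 1.133^(2/3) × 0.00027^(1/2) = 10.74 m³/s

10.7 m³/s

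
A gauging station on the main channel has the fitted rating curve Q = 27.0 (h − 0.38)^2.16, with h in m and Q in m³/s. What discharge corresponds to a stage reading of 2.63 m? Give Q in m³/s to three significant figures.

156 m³/s

Q = 27.0 × (2.63 − 0.38)^2.16 = 27.0 × 2.25^2.16 = 155.6 m³/s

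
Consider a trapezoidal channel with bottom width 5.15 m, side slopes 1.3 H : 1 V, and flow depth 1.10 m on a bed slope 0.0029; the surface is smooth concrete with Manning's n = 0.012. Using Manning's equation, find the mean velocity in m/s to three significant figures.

A = (b + z·y)·y = (5.15 + 1.3×1.10)×1.10 = 7.238 m²
P = b + 2y√(1+z²) = 5.15 + 2×1.10×√(1+1.3²) = 8.758 m
R = A/P = 7.238/8.758 = 0.8264 m
Q = (1/n)·A·R^(2/3)·S^(1/2) = (1/0.012) × 7.238 × 0.8264^(2/3) × 0.0029^(1/2) = 28.60 m³/s
V = Q/A = 28.60/7.238 = 3.952 m/s

3.95 m/s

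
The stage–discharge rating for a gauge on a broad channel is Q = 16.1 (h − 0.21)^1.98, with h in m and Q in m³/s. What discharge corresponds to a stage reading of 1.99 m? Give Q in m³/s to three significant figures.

50.4 m³/s

Q = 16.1 × (1.99 − 0.21)^1.98 = 16.1 × 1.78^1.98 = 50.43 m³/s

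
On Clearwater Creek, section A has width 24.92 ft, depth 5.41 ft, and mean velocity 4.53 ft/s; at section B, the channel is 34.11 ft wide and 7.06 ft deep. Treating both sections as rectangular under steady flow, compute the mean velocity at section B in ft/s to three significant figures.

Q = A₁V₁ = (24.92×5.41) × 4.53 = 610.7 ft³/s
A₂ = 34.11 × 7.06 = 240.8 ft²
V₂ = Q/A₂ = 610.7/240.8 = 2.536 ft/s

2.54 ft/s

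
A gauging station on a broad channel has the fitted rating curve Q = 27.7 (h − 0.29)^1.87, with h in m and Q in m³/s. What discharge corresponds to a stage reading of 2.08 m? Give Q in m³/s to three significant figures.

Q = 27.7 × (2.08 − 0.29)^1.87 = 27.7 × 1.79^1.87 = 82.28 m³/s

82.3 m³/s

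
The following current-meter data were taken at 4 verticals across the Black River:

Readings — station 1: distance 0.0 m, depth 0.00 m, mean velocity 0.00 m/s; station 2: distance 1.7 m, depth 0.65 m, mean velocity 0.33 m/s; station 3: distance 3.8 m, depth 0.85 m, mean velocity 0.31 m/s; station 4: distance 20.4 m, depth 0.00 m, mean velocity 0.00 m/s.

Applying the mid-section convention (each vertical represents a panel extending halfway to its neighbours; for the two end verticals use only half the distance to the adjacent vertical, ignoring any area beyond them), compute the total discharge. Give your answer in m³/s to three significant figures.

w_2 = (3.8 − 0.0)/2 = 1.9 m; q_2 = 0.33 × 0.65 × 1.9 = 0.4076 m³/s
w_3 = (20.4 − 1.7)/2 = 9.35 m; q_3 = 0.31 × 0.85 × 9.35 = 2.464 m³/s
Stations 1, 4 contribute zero (depth or velocity is 0).
Q = Σ qᵢ = 2.871 m³/s

2.87 m³/s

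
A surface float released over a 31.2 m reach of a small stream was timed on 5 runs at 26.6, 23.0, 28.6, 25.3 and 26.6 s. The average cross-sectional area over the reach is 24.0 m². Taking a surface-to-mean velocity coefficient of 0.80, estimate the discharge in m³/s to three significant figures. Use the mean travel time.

23.0 m³/s

t̄ = (26.6 + 23.0 + 28.6 + 25.3 + 26.6) / 5 = 26.02 s
v_surface = L / t̄ = 31.2 / 26.02 = 1.199 m/s
v_mean = 0.80 × 1.199 = 0.9593 m/s
Q = A × v_mean = 24.0 × 0.9593 = 23.02 m³/s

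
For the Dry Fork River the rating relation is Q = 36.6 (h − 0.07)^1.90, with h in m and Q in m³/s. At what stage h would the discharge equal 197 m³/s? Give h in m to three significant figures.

2.50 m

h − h₀ = (Q/C)^(1/b) = (197/36.6)^(1/1.90) = 2.425 m
h = 0.07 + 2.425 = 2.495 m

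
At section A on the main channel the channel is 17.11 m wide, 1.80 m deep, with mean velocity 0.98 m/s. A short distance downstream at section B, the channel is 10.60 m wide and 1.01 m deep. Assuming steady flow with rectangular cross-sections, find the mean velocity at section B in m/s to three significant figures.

Q = A₁V₁ = (17.11×1.80) × 0.98 = 30.18 m³/s
A₂ = 10.60 × 1.01 = 10.71 m²
V₂ = Q/A₂ = 30.18/10.71 = 2.819 m/s

2.82 m/s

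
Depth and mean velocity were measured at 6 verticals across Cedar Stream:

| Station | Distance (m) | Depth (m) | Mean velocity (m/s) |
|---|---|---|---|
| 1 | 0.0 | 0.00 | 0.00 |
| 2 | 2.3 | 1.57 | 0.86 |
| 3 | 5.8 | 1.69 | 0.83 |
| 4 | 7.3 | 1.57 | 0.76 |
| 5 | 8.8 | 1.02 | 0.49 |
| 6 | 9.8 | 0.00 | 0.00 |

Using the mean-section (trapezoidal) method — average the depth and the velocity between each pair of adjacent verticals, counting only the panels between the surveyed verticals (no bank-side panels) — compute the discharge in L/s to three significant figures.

8880 L/s

Panel 1-2: Δb = 2.3 m, d̄ = (0.00+1.57)/2 = 0.785, v̄ = (0.00+0.86)/2 = 0.43 → q = 2.3×0.785×0.43 = 0.7764 m³/s
Panel 2-3: Δb = 3.5 m, d̄ = (1.57+1.69)/2 = 1.63, v̄ = (0.86+0.83)/2 = 0.845 → q = 3.5×1.63×0.845 = 4.821 m³/s
Panel 3-4: Δb = 1.5 m, d̄ = (1.69+1.57)/2 = 1.63, v̄ = (0.83+0.76)/2 = 0.795 → q = 1.5×1.63×0.795 = 1.944 m³/s
Panel 4-5: Δb = 1.5 m, d̄ = (1.57+1.02)/2 = 1.295, v̄ = (0.76+0.49)/2 = 0.625 → q = 1.5×1.295×0.625 = 1.214 m³/s
Panel 5-6: Δb = 1 m, d̄ = (1.02+0.00)/2 = 0.51, v̄ = (0.49+0.00)/2 = 0.245 → q = 1×0.51×0.245 = 0.1250 m³/s
Q = Σ q = 8.880 m³/s
= 8.880 × 1000 = 8880 L/s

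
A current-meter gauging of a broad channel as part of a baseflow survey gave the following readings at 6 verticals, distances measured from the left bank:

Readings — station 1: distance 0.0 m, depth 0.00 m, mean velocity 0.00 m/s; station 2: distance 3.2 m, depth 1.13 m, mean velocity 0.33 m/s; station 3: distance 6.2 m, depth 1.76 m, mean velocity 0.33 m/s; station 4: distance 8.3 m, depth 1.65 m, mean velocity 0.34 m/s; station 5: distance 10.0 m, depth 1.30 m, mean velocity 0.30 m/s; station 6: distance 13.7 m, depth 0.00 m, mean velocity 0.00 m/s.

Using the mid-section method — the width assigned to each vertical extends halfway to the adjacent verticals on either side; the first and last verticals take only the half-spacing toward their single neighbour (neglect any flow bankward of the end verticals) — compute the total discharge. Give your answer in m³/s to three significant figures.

4.76 m³/s

w_2 = (6.2 − 0.0)/2 = 3.1 m; q_2 = 0.33 × 1.13 × 3.1 = 1.156 m³/s
w_3 = (8.3 − 3.2)/2 = 2.55 m; q_3 = 0.33 × 1.76 × 2.55 = 1.481 m³/s
w_4 = (10.0 − 6.2)/2 = 1.9 m; q_4 = 0.34 × 1.65 × 1.9 = 1.066 m³/s
w_5 = (13.7 − 8.3)/2 = 2.7 m; q_5 = 0.30 × 1.30 × 2.7 = 1.053 m³/s
Stations 1, 6 contribute zero (depth or velocity is 0).
Q = Σ qᵢ = 4.756 m³/s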